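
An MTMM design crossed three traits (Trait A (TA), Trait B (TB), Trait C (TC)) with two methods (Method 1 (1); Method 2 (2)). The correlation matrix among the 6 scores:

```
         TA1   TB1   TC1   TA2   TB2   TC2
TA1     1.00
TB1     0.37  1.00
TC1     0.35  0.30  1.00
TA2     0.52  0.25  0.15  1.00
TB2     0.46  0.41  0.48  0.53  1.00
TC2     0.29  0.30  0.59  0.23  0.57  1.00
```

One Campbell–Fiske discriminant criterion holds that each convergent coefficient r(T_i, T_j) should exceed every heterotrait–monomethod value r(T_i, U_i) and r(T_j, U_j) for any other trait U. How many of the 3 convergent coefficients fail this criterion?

Each convergent coefficient versus the relevant comparison correlations:
TA (methods 1·2): 0.52 vs {0.37, 0.53, 0.35, 0.23} → fail.
TB (methods 1·2): 0.41 vs {0.37, 0.53, 0.30, 0.57} → fail.
TC (methods 1·2): 0.59 vs {0.35, 0.23, 0.30, 0.57} → pass.
2 of 3 fail.

2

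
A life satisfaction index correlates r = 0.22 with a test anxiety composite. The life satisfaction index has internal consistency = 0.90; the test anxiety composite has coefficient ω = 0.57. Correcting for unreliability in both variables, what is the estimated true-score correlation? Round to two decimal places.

0.31

r_true = r_obs / √(r_xx · r_yy) = 0.22 / √(0.90 × 0.57) = 0.22 / √0.5130 = 0.22 / 0.7162 ≈ 0.31.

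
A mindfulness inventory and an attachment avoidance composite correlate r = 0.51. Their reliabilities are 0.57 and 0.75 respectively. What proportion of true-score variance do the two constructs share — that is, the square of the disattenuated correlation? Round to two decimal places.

Disattenuated r = 0.51 / √(0.57 × 0.75) = 0.51 / 0.6538 = 0.7801.
Shared true-score variance = 0.7801² = 0.6086 ≈ 0.61.

0.61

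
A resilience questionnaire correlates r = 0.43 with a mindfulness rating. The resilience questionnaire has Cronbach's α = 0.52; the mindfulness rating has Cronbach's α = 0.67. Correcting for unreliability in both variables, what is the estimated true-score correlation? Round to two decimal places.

0.73

r_true = r_obs / √(r_xx · r_yy) = 0.43 / √(0.52 × 0.67) = 0.43 / √0.3484 = 0.43 / 0.5903 ≈ 0.73.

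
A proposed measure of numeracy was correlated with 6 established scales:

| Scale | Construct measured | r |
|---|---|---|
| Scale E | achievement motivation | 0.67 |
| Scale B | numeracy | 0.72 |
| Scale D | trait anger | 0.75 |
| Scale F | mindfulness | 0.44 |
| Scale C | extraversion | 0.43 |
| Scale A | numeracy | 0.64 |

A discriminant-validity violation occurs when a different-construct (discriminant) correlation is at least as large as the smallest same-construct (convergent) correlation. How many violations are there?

2

Convergent (same construct = numeracy): Scale B, Scale A.
Smallest convergent = 0.64. Discriminant values: 0.67, 0.75, 0.44, 0.43; count ≥ 0.64 → 2.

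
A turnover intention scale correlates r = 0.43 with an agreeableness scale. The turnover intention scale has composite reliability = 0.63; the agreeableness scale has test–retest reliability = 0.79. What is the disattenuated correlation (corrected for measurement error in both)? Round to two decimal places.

0.61

r_true = r_obs / √(r_xx · r_yy) = 0.43 / √(0.63 × 0.79) = 0.43 / √0.4977 = 0.43 / 0.7055 ≈ 0.61.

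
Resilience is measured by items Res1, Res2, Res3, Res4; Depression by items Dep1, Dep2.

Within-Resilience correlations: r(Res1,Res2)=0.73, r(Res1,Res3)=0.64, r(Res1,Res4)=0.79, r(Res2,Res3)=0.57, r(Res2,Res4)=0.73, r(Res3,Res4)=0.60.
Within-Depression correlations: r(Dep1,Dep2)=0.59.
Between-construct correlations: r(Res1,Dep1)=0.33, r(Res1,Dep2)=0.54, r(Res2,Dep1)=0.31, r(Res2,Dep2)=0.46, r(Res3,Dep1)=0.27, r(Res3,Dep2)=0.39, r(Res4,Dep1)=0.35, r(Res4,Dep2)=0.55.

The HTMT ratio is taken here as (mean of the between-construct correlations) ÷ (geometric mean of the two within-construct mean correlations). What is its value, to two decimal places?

Mean heterotrait r = 3.20/8 = 0.4000.
Mean within-Res = 4.06/6 = 0.6767; mean within-Dep = 0.59/1 = 0.5900.
Geometric mean = √(0.6767 × 0.5900) = 0.6319.
HTMT = 0.4000 / 0.6319 = 0.63.

0.63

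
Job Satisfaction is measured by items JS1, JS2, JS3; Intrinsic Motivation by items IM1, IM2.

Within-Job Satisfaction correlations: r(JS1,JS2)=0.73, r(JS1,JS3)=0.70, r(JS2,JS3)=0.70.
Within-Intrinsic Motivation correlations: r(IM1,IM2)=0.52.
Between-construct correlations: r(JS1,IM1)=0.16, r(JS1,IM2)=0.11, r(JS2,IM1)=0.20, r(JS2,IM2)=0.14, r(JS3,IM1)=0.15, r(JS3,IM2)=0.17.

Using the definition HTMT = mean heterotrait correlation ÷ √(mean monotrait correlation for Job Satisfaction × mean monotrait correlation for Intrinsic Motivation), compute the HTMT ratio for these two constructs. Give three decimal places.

Mean heterotrait r = 0.93/6 = 0.1550.
Mean within-JS = 2.13/3 = 0.7100; mean within-IM = 0.52/1 = 0.5200.
Geometric mean = √(0.7100 × 0.5200) = 0.6076.
HTMT = 0.1550 / 0.6076 = 0.255.

0.255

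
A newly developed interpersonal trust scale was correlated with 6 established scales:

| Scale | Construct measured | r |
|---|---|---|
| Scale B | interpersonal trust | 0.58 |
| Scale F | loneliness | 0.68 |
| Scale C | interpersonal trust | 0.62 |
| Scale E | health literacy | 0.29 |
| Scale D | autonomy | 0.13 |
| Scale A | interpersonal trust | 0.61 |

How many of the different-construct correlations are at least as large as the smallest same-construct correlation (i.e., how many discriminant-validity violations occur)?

Convergent (same construct = interpersonal trust): Scale B, Scale C, Scale A.
Smallest convergent = 0.58. Discriminant values: 0.68, 0.29, 0.13; count ≥ 0.58 → 1.

1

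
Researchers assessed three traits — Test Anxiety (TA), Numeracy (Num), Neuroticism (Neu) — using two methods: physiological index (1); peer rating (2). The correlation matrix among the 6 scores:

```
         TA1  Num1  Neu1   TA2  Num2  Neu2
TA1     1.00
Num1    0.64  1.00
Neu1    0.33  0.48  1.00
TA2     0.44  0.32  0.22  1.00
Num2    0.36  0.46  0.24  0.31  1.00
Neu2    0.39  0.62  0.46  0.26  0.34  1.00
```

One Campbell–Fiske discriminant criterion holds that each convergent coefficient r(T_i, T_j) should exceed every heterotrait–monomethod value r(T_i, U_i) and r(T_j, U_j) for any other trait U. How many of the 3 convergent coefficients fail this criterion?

Convergent coefficients and their comparison sets:
TA (methods 1·2): 0.44 vs {0.64, 0.31, 0.33, 0.26} → fail.
Num (methods 1·2): 0.46 vs {0.64, 0.31, 0.48, 0.34} → fail.
Neu (methods 1·2): 0.46 vs {0.33, 0.26, 0.48, 0.34} → fail.
3 of 3 fail.

3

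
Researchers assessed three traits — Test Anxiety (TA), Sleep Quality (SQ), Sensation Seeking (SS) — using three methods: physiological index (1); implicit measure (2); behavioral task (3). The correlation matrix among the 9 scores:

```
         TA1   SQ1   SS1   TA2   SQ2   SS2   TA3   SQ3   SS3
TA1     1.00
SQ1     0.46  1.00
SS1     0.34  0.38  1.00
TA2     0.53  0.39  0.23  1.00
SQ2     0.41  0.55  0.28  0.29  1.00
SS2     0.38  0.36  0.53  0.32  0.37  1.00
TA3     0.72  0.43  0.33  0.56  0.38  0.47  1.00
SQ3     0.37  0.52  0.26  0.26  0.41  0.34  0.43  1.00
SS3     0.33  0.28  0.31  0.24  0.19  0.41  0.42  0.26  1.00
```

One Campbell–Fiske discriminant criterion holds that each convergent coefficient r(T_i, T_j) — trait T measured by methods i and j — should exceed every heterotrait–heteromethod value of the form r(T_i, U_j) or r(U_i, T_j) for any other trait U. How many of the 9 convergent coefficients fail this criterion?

Checking each validity diagonal entry against its comparison values:
TA (methods 1·2): 0.53 vs {0.41, 0.39, 0.38, 0.23} → pass.
TA (methods 1·3): 0.72 vs {0.37, 0.43, 0.33, 0.33} → pass.
TA (methods 2·3): 0.56 vs {0.26, 0.38, 0.24, 0.47} → pass.
SQ (methods 1·2): 0.55 vs {0.39, 0.41, 0.36, 0.28} → pass.
SQ (methods 1·3): 0.52 vs {0.43, 0.37, 0.28, 0.26} → pass.
SQ (methods 2·3): 0.41 vs {0.38, 0.26, 0.19, 0.34} → pass.
SS (methods 1·2): 0.53 vs {0.23, 0.38, 0.28, 0.36} → pass.
SS (methods 1·3): 0.31 vs {0.33, 0.33, 0.26, 0.28} → fail.
SS (methods 2·3): 0.41 vs {0.47, 0.24, 0.34, 0.19} → fail.
2 of 9 fail.

2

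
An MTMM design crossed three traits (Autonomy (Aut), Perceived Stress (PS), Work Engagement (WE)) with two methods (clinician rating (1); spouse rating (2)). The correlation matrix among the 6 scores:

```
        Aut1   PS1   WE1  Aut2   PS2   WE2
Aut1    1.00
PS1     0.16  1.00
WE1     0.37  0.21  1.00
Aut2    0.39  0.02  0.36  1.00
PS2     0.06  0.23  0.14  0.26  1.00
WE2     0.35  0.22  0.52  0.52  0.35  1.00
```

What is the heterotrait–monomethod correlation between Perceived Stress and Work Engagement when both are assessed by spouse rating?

Different traits, same method: r(PS2, WE2) = 0.35.

0.35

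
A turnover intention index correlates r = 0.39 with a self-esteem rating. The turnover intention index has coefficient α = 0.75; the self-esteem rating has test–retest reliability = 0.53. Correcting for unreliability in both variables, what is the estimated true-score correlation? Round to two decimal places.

r_true = r_obs / √(r_xx · r_yy) = 0.39 / √(0.75 × 0.53) = 0.39 / √0.3975 = 0.39 / 0.6305 ≈ 0.62.

0.62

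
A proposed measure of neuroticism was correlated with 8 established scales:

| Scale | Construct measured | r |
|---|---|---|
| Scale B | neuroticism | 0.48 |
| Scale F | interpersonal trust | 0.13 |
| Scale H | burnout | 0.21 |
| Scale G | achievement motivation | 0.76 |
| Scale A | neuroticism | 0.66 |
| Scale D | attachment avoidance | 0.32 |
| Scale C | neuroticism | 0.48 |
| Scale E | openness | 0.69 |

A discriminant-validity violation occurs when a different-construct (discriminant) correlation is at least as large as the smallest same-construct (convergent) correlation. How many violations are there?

2

Convergent (same construct = neuroticism): Scale B, Scale A, Scale C.
Smallest convergent = 0.48. Discriminant values: 0.13, 0.21, 0.76, 0.32, 0.69; count ≥ 0.48 → 2.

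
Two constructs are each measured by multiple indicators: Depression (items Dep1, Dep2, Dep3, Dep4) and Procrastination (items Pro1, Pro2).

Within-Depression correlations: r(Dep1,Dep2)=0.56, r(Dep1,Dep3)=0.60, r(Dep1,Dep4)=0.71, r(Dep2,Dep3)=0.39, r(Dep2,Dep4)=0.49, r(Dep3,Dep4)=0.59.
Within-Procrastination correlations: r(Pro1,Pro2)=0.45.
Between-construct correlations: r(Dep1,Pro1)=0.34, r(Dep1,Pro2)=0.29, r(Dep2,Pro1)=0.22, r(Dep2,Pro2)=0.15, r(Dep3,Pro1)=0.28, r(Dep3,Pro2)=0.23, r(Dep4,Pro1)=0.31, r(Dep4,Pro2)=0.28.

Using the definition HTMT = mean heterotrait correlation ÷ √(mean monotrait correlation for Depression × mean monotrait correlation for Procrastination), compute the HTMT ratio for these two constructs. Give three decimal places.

0.524

Between-construct mean = 2.10/8 = 0.2625.
Mean within-Dep = 3.34/6 = 0.5567; mean within-Pro = 0.45/1 = 0.4500.
Geometric mean = √(0.5567 × 0.4500) = 0.5005.
HTMT = 0.2625 / 0.5005 = 0.524.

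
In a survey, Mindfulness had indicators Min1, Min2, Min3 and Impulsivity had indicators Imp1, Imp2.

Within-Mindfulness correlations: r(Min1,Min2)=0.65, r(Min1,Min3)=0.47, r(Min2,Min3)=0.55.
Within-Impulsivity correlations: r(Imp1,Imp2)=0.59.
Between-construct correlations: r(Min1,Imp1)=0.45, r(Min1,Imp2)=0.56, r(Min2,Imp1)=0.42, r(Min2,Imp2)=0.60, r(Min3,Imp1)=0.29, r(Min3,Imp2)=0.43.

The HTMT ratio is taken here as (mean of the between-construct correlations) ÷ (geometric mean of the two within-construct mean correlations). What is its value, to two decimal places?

0.80

Between-construct mean = 2.75/6 = 0.4583.
Mean within-Min = 1.67/3 = 0.5567; mean within-Imp = 0.59/1 = 0.5900.
Geometric mean = √(0.5567 × 0.5900) = 0.5731.
HTMT = 0.4583 / 0.5731 = 0.80.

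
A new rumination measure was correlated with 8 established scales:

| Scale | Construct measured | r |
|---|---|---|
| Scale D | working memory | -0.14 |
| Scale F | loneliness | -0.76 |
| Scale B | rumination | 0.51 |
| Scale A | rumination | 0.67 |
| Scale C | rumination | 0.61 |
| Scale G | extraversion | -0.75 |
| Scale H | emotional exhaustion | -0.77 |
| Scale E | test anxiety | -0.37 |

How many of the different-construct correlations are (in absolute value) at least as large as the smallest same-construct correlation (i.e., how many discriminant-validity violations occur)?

3

Convergent (same construct = rumination): Scale B, Scale A, Scale C.
Smallest convergent = 0.51. Discriminant |r|: 0.14, 0.76, 0.75, 0.77, 0.37; count ≥ 0.51 → 3.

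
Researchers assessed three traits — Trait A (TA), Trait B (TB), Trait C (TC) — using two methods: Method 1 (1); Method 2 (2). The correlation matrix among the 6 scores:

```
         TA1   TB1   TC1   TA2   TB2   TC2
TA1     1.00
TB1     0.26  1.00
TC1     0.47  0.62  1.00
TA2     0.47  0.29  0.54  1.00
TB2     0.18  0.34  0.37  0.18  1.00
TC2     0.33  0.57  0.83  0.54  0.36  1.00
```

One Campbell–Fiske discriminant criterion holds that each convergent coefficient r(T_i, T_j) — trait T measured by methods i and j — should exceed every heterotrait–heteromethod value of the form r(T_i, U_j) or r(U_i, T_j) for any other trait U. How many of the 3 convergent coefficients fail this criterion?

2

Checking each validity diagonal entry against its comparison values:
TA (methods 1·2): 0.47 vs {0.18, 0.29, 0.33, 0.54} → fail.
TB (methods 1·2): 0.34 vs {0.29, 0.18, 0.57, 0.37} → fail.
TC (methods 1·2): 0.83 vs {0.54, 0.33, 0.37, 0.57} → pass.
2 of 3 fail.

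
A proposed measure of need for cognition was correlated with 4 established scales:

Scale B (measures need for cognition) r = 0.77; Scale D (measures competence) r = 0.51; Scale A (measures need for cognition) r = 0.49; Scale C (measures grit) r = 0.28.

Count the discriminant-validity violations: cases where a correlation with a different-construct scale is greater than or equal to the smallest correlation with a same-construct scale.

Convergent (same construct = need for cognition): Scale B, Scale A.
Smallest convergent = 0.49. Discriminant values: 0.51, 0.28; count ≥ 0.49 → 1.

1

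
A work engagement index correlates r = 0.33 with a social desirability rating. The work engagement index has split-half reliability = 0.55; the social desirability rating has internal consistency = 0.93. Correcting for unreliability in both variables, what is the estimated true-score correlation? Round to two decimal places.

r_true = r_obs / √(r_xx · r_yy) = 0.33 / √(0.55 × 0.93) = 0.33 / √0.5115 = 0.33 / 0.7152 ≈ 0.46.

0.46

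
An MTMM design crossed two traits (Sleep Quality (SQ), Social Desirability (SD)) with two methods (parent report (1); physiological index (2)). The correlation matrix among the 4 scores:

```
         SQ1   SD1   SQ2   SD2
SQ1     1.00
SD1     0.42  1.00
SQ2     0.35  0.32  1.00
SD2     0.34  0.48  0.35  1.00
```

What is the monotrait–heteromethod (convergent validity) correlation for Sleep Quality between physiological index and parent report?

Same trait (SQ), different methods: r(SQ2, SQ1) = 0.35.

0.35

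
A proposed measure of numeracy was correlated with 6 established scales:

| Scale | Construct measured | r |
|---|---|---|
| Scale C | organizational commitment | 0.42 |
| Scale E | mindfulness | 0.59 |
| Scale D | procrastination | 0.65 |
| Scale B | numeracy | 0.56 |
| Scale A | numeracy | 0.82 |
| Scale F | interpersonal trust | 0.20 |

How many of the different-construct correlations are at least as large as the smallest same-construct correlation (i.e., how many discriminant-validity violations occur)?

Convergent (same construct = numeracy): Scale B, Scale A.
Smallest convergent = 0.56. Discriminant values: 0.42, 0.59, 0.65, 0.20; count ≥ 0.56 → 2.

2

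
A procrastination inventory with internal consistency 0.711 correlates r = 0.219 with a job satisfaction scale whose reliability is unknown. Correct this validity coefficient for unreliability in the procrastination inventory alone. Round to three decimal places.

0.260

Single correction: r_c = r_obs / √r_xx = 0.219 / √0.711 = 0.219 / 0.8432 ≈ 0.260.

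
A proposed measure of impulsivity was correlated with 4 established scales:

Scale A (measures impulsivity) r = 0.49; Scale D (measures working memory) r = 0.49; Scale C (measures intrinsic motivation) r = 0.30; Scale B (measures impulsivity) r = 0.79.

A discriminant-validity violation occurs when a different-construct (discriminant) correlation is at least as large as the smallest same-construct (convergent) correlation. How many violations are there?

Convergent (same construct = impulsivity): Scale A, Scale B.
Smallest convergent = 0.49. Discriminant values: 0.49, 0.30; count ≥ 0.49 → 1.

1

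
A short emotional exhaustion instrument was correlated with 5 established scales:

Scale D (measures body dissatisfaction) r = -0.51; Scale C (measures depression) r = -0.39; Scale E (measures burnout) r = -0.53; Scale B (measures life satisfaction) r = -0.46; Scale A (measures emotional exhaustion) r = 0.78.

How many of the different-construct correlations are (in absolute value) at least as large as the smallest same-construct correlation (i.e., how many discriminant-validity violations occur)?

0

Convergent (same construct = emotional exhaustion): Scale A.
Smallest convergent = 0.78. Discriminant |r|: 0.51, 0.39, 0.53, 0.46; count ≥ 0.78 → 0.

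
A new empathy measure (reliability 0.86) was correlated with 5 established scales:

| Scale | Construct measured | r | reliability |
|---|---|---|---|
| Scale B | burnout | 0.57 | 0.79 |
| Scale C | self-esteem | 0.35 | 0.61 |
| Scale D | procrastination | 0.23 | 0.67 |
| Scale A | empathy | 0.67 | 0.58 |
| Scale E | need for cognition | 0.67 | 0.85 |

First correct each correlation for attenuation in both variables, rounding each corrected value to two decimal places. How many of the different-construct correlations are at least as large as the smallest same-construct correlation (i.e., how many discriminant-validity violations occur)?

Disattenuated r (r / √(r_scale · r_new)):
  Scale B (disc): 0.57 / √(0.79·0.86) = 0.69
  Scale C (disc): 0.35 / √(0.61·0.86) = 0.48
  Scale D (disc): 0.23 / √(0.67·0.86) = 0.30
  Scale A (conv): 0.67 / √(0.58·0.86) = 0.95
  Scale E (disc): 0.67 / √(0.85·0.86) = 0.78
Smallest convergent = 0.95. Discriminant values: 0.69, 0.48, 0.30, 0.78; count ≥ 0.95 → 0.

0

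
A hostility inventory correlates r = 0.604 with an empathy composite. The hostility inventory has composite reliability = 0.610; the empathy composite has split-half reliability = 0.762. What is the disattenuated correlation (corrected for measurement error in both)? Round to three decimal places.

r_true = r_obs / √(r_xx · r_yy) = 0.604 / √(0.610 × 0.762) = 0.604 / √0.464820 = 0.604 / 0.6818 ≈ 0.886.

0.886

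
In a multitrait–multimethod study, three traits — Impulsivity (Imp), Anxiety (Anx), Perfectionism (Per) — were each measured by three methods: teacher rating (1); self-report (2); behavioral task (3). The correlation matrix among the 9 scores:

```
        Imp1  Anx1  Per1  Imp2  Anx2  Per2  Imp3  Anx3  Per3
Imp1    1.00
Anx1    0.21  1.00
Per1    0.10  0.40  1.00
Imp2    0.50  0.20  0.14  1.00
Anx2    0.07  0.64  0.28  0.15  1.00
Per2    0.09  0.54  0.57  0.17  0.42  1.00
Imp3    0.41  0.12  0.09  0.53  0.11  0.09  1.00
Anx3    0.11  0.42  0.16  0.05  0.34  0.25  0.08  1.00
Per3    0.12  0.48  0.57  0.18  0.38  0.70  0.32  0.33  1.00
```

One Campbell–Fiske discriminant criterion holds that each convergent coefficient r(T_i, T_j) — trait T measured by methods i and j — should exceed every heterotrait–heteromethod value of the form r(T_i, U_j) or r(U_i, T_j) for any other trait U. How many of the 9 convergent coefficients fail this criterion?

2

Convergent coefficients and their comparison sets:
Imp (methods 1·2): 0.50 vs {0.07, 0.20, 0.09, 0.14} → pass.
Imp (methods 1·3): 0.41 vs {0.11, 0.12, 0.12, 0.09} → pass.
Imp (methods 2·3): 0.53 vs {0.05, 0.11, 0.18, 0.09} → pass.
Anx (methods 1·2): 0.64 vs {0.20, 0.07, 0.54, 0.28} → pass.
Anx (methods 1·3): 0.42 vs {0.12, 0.11, 0.48, 0.16} → fail.
Anx (methods 2·3): 0.34 vs {0.11, 0.05, 0.38, 0.25} → fail.
Per (methods 1·2): 0.57 vs {0.14, 0.09, 0.28, 0.54} → pass.
Per (methods 1·3): 0.57 vs {0.09, 0.12, 0.16, 0.48} → pass.
Per (methods 2·3): 0.70 vs {0.09, 0.18, 0.25, 0.38} → pass.
2 of 9 fail.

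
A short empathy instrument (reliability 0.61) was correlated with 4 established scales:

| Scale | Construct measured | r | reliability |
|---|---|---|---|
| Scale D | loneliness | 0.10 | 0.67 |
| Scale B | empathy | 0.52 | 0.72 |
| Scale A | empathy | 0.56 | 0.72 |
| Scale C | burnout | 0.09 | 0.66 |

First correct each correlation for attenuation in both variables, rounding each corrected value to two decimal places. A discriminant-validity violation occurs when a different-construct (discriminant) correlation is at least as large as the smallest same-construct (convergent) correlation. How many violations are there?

Disattenuated r (r / √(r_scale · r_new)):
  Scale D (disc): 0.10 / √(0.67·0.61) = 0.16
  Scale B (conv): 0.52 / √(0.72·0.61) = 0.78
  Scale A (conv): 0.56 / √(0.72·0.61) = 0.85
  Scale C (disc): 0.09 / √(0.66·0.61) = 0.14
Smallest convergent = 0.78. Discriminant values: 0.16, 0.14; count ≥ 0.78 → 0.

0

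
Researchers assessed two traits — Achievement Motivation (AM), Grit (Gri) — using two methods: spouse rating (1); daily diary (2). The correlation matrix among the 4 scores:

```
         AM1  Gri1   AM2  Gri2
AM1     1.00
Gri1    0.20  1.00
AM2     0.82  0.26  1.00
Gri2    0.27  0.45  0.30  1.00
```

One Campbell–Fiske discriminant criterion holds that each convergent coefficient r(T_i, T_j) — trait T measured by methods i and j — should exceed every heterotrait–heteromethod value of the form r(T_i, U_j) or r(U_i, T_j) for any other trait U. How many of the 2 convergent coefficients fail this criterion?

0

Convergent coefficients and their comparison sets:
AM (methods 1·2): 0.82 vs {0.27, 0.26} → pass.
Gri (methods 1·2): 0.45 vs {0.26, 0.27} → pass.
0 of 2 fail.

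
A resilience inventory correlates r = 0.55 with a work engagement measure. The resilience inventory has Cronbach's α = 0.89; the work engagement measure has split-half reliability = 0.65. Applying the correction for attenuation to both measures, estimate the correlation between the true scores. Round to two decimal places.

r_true = r_obs / √(r_xx · r_yy) = 0.55 / √(0.89 × 0.65) = 0.55 / √0.5785 = 0.55 / 0.7606 ≈ 0.72.

0.72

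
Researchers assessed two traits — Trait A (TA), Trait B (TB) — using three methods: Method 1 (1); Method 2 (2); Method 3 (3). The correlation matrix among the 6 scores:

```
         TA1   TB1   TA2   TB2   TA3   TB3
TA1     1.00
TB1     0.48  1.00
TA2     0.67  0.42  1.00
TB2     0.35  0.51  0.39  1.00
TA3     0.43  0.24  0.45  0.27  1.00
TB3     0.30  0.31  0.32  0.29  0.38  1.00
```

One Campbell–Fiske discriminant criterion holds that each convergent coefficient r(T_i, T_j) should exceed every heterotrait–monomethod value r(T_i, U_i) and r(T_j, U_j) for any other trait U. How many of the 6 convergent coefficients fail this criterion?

3

Convergent coefficients and their comparison sets:
TA (methods 1·2): 0.67 vs {0.48, 0.39} → pass.
TA (methods 1·3): 0.43 vs {0.48, 0.38} → fail.
TA (methods 2·3): 0.45 vs {0.39, 0.38} → pass.
TB (methods 1·2): 0.51 vs {0.48, 0.39} → pass.
TB (methods 1·3): 0.31 vs {0.48, 0.38} → fail.
TB (methods 2·3): 0.29 vs {0.39, 0.38} → fail.
3 of 6 fail.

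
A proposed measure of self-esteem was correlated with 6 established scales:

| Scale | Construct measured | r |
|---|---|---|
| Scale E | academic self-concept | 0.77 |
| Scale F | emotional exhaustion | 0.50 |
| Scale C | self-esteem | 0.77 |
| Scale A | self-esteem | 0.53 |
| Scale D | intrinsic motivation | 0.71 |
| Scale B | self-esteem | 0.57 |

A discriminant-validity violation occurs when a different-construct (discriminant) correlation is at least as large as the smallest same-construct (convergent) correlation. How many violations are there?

Convergent (same construct = self-esteem): Scale C, Scale A, Scale B.
Smallest convergent = 0.53. Discriminant values: 0.77, 0.50, 0.71; count ≥ 0.53 → 2.

2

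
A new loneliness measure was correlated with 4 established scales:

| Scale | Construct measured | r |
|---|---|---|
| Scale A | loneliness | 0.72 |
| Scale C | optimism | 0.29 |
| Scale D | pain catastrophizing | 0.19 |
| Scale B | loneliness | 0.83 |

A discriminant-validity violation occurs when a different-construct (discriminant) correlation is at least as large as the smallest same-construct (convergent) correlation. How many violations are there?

0

Convergent (same construct = loneliness): Scale A, Scale B.
Smallest convergent = 0.72. Discriminant values: 0.29, 0.19; count ≥ 0.72 → 0.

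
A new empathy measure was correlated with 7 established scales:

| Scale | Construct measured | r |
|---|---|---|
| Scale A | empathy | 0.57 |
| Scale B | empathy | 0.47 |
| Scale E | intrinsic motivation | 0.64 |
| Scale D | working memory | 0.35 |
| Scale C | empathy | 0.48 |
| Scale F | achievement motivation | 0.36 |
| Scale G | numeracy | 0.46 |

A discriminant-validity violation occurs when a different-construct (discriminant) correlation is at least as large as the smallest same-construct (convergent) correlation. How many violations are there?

1

Convergent (same construct = empathy): Scale A, Scale B, Scale C.
Smallest convergent = 0.47. Discriminant values: 0.64, 0.35, 0.36, 0.46; count ≥ 0.47 → 1.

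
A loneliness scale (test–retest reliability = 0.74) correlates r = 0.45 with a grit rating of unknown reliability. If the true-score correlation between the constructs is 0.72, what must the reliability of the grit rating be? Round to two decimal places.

0.53

r_true = r_obs / √(r_xx · r_yy) ⇒ 0.72 = 0.45 / √(0.74 · r_yy).
√(0.74 · r_yy) = 0.45 / 0.72 = 0.6250; 0.74 · r_yy = 0.3906; r_yy = 0.3906 / 0.74 ≈ 0.53.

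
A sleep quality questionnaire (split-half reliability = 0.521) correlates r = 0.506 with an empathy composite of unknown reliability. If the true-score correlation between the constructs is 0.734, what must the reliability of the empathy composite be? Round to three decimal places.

r_true = r_obs / √(r_xx · r_yy) ⇒ 0.734 = 0.506 / √(0.521 · r_yy).
√(0.521 · r_yy) = 0.506 / 0.734 = 0.6894; 0.521 · r_yy = 0.4753; r_yy = 0.4753 / 0.521 ≈ 0.912.

0.912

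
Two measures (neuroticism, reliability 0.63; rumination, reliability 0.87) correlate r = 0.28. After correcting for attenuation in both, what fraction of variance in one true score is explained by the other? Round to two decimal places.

Disattenuated r = 0.28 / √(0.63 × 0.87) = 0.28 / 0.7403 = 0.3782.
Shared true-score variance = 0.3782² = 0.1430 ≈ 0.14.

0.14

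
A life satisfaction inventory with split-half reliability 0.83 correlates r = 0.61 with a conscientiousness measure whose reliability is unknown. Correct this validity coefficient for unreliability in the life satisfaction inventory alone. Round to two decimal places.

Single correction: r_c = r_obs / √r_xx = 0.61 / √0.83 = 0.61 / 0.9110 ≈ 0.67.

0.67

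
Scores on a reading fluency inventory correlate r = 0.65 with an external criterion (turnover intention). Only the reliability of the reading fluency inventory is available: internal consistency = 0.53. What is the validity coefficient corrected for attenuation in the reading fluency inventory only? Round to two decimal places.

Single correction: r_c = r_obs / √r_xx = 0.65 / √0.53 = 0.65 / 0.7280 ≈ 0.89.

0.89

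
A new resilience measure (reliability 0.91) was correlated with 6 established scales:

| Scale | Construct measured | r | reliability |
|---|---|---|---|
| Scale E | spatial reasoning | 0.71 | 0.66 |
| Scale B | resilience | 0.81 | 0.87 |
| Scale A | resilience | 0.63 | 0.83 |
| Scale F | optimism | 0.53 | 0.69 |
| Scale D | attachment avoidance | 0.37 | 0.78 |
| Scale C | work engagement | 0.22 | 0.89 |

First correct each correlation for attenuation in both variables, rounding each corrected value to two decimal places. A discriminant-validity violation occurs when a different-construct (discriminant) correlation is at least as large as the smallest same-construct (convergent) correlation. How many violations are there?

Disattenuated r (r / √(r_scale · r_new)):
  Scale E (disc): 0.71 / √(0.66·0.91) = 0.92
  Scale B (conv): 0.81 / √(0.87·0.91) = 0.91
  Scale A (conv): 0.63 / √(0.83·0.91) = 0.72
  Scale F (disc): 0.53 / √(0.69·0.91) = 0.67
  Scale D (disc): 0.37 / √(0.78·0.91) = 0.44
  Scale C (disc): 0.22 / √(0.89·0.91) = 0.24
Smallest convergent = 0.72. Discriminant values: 0.92, 0.67, 0.44, 0.24; count ≥ 0.72 → 1.

1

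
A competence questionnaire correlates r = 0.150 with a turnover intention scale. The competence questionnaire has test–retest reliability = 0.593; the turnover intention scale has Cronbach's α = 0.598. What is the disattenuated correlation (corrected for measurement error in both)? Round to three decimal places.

r_true = r_obs / √(r_xx · r_yy) = 0.150 / √(0.593 × 0.598) = 0.150 / √0.354614 = 0.150 / 0.5955 ≈ 0.252.

0.252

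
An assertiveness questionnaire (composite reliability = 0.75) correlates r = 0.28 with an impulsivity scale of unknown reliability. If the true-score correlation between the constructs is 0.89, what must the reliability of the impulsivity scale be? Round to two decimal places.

r_true = r_obs / √(r_xx · r_yy) ⇒ 0.89 = 0.28 / √(0.75 · r_yy).
√(0.75 · r_yy) = 0.28 / 0.89 = 0.3146; 0.75 · r_yy = 0.0990; r_yy = 0.0990 / 0.75 ≈ 0.13.

0.13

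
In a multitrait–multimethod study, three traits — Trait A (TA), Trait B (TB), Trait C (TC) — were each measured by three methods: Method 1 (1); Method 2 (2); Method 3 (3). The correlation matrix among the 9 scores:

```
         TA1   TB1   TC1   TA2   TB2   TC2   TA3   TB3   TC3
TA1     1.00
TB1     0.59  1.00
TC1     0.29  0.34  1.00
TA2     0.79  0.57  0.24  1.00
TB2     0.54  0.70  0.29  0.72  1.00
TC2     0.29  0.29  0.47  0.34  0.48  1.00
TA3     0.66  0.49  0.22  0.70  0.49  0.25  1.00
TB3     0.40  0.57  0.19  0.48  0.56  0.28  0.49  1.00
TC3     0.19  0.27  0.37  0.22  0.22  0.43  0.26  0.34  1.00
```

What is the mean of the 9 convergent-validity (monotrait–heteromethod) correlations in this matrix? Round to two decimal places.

0.58

Convergent values: 0.79, 0.66, 0.70, 0.70, 0.57, 0.56, 0.47, 0.37, 0.43; mean = 5.25/9 = 0.58.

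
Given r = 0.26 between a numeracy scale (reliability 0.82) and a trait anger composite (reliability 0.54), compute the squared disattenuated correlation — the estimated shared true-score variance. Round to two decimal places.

0.15

Disattenuated r = 0.26 / √(0.82 × 0.54) = 0.26 / 0.6654 = 0.3907.
Shared true-score variance = 0.3907² = 0.1526 ≈ 0.15.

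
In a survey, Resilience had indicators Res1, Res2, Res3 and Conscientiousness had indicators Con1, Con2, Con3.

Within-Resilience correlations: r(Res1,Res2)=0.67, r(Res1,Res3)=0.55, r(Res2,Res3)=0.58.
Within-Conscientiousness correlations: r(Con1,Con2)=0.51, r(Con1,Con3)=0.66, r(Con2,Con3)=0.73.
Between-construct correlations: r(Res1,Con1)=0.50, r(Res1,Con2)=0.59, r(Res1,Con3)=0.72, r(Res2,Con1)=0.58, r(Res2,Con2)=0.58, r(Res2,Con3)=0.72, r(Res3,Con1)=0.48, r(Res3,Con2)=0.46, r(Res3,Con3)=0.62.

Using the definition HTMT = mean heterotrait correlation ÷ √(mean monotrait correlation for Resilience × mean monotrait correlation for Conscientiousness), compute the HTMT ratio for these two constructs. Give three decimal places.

Mean between = 5.25/9 = 0.5833.
Mean within-Res = 1.80/3 = 0.6000; mean within-Con = 1.90/3 = 0.6333.
Geometric mean = √(0.6000 × 0.6333) = 0.6164.
HTMT = 0.5833 / 0.6164 = 0.946.

0.946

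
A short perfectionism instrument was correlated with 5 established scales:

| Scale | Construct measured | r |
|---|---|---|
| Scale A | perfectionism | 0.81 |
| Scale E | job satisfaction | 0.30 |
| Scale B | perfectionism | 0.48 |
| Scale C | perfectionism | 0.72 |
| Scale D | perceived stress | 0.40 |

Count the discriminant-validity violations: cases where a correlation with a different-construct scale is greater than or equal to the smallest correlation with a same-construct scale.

0

Convergent (same construct = perfectionism): Scale A, Scale B, Scale C.
Smallest convergent = 0.48. Discriminant values: 0.30, 0.40; count ≥ 0.48 → 0.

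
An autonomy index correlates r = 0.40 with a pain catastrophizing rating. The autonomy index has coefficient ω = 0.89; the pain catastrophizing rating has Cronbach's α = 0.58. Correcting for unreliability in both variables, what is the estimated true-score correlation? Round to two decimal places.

0.56

r_true = r_obs / √(r_xx · r_yy) = 0.40 / √(0.89 × 0.58) = 0.40 / √0.5162 = 0.40 / 0.7185 ≈ 0.56.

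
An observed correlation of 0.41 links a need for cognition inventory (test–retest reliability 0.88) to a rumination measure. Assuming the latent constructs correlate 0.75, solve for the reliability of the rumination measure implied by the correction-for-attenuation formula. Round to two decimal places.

r_true = r_obs / √(r_xx · r_yy) ⇒ 0.75 = 0.41 / √(0.88 · r_yy).
√(0.88 · r_yy) = 0.41 / 0.75 = 0.5467; 0.88 · r_yy = 0.2989; r_yy = 0.2989 / 0.88 ≈ 0.34.

0.34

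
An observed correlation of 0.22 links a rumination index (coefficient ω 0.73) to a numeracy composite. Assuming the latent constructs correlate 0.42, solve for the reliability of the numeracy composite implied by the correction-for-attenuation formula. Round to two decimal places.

0.38

r_true = r_obs / √(r_xx · r_yy) ⇒ 0.42 = 0.22 / √(0.73 · r_yy).
√(0.73 · r_yy) = 0.22 / 0.42 = 0.5238; 0.73 · r_yy = 0.2744; r_yy = 0.2744 / 0.73 ≈ 0.38.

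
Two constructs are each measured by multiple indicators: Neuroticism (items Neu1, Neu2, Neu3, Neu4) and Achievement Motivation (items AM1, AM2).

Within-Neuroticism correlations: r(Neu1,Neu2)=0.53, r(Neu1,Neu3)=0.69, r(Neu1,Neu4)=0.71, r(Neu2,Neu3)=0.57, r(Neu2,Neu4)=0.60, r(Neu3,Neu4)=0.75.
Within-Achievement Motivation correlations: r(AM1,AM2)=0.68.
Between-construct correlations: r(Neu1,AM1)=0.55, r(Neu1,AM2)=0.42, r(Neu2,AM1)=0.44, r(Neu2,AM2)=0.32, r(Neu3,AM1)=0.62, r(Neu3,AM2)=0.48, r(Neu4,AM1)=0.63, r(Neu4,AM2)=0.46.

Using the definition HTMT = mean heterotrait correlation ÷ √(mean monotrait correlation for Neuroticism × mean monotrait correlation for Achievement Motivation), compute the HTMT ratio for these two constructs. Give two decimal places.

Mean heterotrait r = 3.92/8 = 0.4900.
Mean within-Neu = 3.85/6 = 0.6417; mean within-AM = 0.68/1 = 0.6800.
Geometric mean = √(0.6417 × 0.6800) = 0.6606.
HTMT = 0.4900 / 0.6606 = 0.74.

0.74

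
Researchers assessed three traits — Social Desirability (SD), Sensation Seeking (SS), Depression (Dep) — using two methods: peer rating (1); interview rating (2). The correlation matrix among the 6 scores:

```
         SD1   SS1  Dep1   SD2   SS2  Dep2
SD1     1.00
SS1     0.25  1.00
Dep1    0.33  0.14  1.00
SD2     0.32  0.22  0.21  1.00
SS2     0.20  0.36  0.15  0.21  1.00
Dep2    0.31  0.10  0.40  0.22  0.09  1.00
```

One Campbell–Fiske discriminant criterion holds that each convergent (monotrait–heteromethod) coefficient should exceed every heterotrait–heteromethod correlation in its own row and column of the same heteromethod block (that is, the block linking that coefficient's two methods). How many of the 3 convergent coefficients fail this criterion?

Convergent coefficients and their comparison sets:
SD (methods 1·2): 0.32 vs {0.20, 0.22, 0.31, 0.21} → pass.
SS (methods 1·2): 0.36 vs {0.22, 0.20, 0.10, 0.15} → pass.
Dep (methods 1·2): 0.40 vs {0.21, 0.31, 0.15, 0.10} → pass.
0 of 3 fail.

0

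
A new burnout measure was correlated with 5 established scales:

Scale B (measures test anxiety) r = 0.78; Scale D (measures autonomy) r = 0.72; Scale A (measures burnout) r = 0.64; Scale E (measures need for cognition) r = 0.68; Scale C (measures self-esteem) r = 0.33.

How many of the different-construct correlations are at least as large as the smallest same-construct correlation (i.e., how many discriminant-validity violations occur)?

Convergent (same construct = burnout): Scale A.
Smallest convergent = 0.64. Discriminant values: 0.78, 0.72, 0.68, 0.33; count ≥ 0.64 → 3.

3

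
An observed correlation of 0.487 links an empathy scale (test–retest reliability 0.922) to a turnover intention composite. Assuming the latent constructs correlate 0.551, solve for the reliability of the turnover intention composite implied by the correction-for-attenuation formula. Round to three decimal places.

0.847

r_true = r_obs / √(r_xx · r_yy) ⇒ 0.551 = 0.487 / √(0.922 · r_yy).
√(0.922 · r_yy) = 0.487 / 0.551 = 0.8838; 0.922 · r_yy = 0.7811; r_yy = 0.7811 / 0.922 ≈ 0.847.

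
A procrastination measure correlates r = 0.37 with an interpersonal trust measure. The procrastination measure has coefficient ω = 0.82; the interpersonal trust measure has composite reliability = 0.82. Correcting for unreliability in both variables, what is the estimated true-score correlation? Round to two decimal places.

r_true = r_obs / √(r_xx · r_yy) = 0.37 / √(0.82 × 0.82) = 0.37 / √0.6724 = 0.37 / 0.8200 ≈ 0.45.

0.45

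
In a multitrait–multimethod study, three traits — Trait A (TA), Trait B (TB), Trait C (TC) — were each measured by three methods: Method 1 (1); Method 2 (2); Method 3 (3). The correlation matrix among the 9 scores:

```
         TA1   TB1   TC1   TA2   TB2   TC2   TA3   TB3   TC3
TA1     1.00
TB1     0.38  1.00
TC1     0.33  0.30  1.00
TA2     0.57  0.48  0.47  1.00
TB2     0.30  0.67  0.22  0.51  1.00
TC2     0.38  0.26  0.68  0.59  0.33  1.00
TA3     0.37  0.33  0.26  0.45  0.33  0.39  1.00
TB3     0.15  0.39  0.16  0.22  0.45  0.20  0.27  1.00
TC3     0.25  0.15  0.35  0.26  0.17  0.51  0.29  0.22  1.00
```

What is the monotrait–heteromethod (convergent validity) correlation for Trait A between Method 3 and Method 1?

Same trait (TA), different methods: r(TA3, TA1) = 0.37.

0.37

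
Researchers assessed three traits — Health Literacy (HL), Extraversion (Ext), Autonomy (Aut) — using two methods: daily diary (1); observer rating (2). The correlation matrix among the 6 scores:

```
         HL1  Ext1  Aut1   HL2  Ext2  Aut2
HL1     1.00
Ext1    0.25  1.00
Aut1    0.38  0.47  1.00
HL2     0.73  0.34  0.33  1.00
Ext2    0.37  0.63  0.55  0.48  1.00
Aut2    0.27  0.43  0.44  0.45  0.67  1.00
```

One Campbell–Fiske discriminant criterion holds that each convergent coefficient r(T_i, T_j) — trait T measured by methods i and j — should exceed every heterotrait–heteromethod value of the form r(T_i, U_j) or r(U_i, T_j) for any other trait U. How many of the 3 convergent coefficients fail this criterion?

Each convergent coefficient versus the relevant comparison correlations:
HL (methods 1·2): 0.73 vs {0.37, 0.34, 0.27, 0.33} → pass.
Ext (methods 1·2): 0.63 vs {0.34, 0.37, 0.43, 0.55} → pass.
Aut (methods 1·2): 0.44 vs {0.33, 0.27, 0.55, 0.43} → fail.
1 of 3 fail.

1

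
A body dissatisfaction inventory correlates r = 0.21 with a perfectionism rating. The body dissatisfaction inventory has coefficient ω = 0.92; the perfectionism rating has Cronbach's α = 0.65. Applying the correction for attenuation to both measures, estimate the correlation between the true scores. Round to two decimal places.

0.27

r_true = r_obs / √(r_xx · r_yy) = 0.21 / √(0.92 × 0.65) = 0.21 / √0.5980 = 0.21 / 0.7733 ≈ 0.27.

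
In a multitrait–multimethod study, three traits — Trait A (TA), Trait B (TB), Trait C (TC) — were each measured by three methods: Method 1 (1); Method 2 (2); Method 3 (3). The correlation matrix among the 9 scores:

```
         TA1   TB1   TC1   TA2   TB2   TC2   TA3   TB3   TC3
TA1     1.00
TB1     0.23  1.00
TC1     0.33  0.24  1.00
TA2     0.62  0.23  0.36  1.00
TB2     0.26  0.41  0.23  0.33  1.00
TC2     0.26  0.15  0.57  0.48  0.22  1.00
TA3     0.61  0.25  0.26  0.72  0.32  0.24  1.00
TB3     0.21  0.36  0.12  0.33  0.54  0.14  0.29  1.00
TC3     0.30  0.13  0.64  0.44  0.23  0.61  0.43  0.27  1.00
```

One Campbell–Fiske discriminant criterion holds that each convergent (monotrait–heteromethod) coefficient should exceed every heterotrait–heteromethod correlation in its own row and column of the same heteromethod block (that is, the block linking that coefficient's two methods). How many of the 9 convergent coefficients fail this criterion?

Each convergent coefficient versus the relevant comparison correlations:
TA (methods 1·2): 0.62 vs {0.26, 0.23, 0.26, 0.36} → pass.
TA (methods 1·3): 0.61 vs {0.21, 0.25, 0.30, 0.26} → pass.
TA (methods 2·3): 0.72 vs {0.33, 0.32, 0.44, 0.24} → pass.
TB (methods 1·2): 0.41 vs {0.23, 0.26, 0.15, 0.23} → pass.
TB (methods 1·3): 0.36 vs {0.25, 0.21, 0.13, 0.12} → pass.
TB (methods 2·3): 0.54 vs {0.32, 0.33, 0.23, 0.14} → pass.
TC (methods 1·2): 0.57 vs {0.36, 0.26, 0.23, 0.15} → pass.
TC (methods 1·3): 0.64 vs {0.26, 0.30, 0.12, 0.13} → pass.
TC (methods 2·3): 0.61 vs {0.24, 0.44, 0.14, 0.23} → pass.
0 of 9 fail.

0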